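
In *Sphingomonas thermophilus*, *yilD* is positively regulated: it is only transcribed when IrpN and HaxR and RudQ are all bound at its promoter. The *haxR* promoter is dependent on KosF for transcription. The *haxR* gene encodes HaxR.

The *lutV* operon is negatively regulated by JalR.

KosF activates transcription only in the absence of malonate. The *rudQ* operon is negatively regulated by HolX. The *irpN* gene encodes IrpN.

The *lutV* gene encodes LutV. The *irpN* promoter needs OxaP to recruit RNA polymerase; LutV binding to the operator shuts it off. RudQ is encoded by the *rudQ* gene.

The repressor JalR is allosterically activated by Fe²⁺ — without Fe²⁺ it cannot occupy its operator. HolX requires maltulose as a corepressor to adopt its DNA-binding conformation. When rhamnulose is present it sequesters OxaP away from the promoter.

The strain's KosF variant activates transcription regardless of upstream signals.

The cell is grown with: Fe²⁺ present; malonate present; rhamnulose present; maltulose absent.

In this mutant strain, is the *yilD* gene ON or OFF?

OFF

Rhamnulose is present, so OxaP is inactive.
Fe²⁺ is present, so JalR is active.
With repressor JalR bound, *lutV* is not transcribed.
So LutV is not produced.
Required activator OxaP is absent, so *irpN* is not transcribed.
So IrpN is not produced.
KosF is constitutively active in this strain.
No repressor is bound and KosF is active, so *haxR* is transcribed.
So HaxR is produced and active.
Maltulose is absent, so HolX is inactive.
With no repressor bound, *rudQ* is transcribed.
So RudQ is produced and active.
Required activator IrpN is absent, so *yilD* is not transcribed.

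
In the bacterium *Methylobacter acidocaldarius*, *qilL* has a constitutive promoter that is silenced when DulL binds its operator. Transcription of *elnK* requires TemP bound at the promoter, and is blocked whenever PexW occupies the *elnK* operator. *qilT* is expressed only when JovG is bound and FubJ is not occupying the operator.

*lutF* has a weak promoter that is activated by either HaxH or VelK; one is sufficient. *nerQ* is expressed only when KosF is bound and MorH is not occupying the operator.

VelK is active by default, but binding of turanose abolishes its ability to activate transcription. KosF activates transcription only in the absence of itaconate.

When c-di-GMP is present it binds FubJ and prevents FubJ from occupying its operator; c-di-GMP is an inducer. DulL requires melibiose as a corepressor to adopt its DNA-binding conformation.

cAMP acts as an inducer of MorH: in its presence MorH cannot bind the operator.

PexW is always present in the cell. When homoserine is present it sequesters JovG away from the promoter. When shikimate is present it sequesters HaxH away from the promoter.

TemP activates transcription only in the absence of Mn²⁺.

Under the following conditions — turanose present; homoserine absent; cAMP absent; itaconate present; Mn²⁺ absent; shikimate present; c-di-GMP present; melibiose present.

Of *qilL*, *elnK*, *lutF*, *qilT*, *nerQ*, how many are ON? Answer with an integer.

Melibiose is present, so DulL is active.
With repressor DulL bound, *qilL* is not transcribed.
→ *qilL* is OFF.
Mn²⁺ is absent, so TemP is active.
PexW is produced constitutively and is active.
With repressor PexW bound, *elnK* is not transcribed.
→ *elnK* is OFF.
Shikimate is present, so HaxH is inactive.
Turanose is present, so VelK is inactive.
No activator is available at the *lutF* promoter, so *lutF* is not transcribed.
→ *lutF* is OFF.
Homoserine is absent, so JovG is active.
c-di-GMP is present, so FubJ is inactive.
No repressor is bound and JovG is active, so *qilT* is transcribed.
→ *qilT* is ON.
cAMP is absent, so MorH is active.
Itaconate is present, so KosF is inactive.
With repressor MorH bound, *nerQ* is not transcribed.
→ *nerQ* is OFF.
1 of the 5 genes is transcribed.

1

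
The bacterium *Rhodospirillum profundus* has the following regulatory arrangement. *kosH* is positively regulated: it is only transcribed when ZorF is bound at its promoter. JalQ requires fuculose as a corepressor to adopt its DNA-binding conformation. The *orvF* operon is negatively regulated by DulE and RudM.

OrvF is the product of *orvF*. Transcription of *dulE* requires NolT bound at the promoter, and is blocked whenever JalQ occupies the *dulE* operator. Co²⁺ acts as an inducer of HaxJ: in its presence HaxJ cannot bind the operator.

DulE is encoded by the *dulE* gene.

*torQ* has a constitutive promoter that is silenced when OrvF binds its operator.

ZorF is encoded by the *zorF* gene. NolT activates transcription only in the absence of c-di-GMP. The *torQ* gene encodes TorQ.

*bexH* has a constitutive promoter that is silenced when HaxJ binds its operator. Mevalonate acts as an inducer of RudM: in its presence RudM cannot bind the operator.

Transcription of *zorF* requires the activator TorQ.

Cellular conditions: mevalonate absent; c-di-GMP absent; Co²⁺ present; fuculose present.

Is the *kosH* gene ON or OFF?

c-di-GMP is absent, so NolT is active.
Fuculose is present, so JalQ is active.
With repressor JalQ bound, *dulE* is not transcribed.
So DulE is not produced.
Mevalonate is absent, so RudM is active.
With repressor RudM bound, *orvF* is not transcribed.
So OrvF is not produced.
With no repressor bound, *torQ* is transcribed.
So TorQ is produced and active.
No repressor is bound and TorQ is active, so *zorF* is transcribed.
So ZorF is produced and active.
No repressor is bound and ZorF is active, so *kosH* is transcribed.

ON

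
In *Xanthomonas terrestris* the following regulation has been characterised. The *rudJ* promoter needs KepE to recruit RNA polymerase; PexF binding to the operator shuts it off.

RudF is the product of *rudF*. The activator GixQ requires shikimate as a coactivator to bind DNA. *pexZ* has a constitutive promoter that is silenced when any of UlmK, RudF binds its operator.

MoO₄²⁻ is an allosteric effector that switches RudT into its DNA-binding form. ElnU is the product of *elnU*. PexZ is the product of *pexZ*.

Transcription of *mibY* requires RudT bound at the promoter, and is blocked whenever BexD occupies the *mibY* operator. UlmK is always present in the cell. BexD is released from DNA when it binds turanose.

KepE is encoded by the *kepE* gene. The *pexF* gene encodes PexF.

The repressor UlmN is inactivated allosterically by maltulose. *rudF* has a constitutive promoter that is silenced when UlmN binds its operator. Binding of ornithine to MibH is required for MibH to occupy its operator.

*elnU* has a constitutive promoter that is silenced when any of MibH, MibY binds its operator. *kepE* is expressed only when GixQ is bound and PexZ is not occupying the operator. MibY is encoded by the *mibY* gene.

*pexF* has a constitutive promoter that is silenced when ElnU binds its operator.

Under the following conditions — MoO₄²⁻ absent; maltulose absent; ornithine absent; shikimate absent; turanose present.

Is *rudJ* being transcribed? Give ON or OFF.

Ornithine is absent, so MibH is inactive.
MoO₄²⁻ is absent, so RudT is inactive.
Turanose is present, so BexD is inactive.
Required activator RudT is absent, so *mibY* is not transcribed.
So MibY is not produced.
With no repressor bound, *elnU* is transcribed.
So ElnU is produced and active.
With repressor ElnU bound, *pexF* is not transcribed.
So PexF is not produced.
Shikimate is absent, so GixQ is inactive.
UlmK is produced constitutively and is active.
Maltulose is absent, so UlmN is active.
With repressor UlmN bound, *rudF* is not transcribed.
So RudF is not produced.
With repressor UlmK bound, *pexZ* is not transcribed.
So PexZ is not produced.
Required activator GixQ is absent, so *kepE* is not transcribed.
So KepE is not produced.
Required activator KepE is absent, so *rudJ* is not transcribed.

OFF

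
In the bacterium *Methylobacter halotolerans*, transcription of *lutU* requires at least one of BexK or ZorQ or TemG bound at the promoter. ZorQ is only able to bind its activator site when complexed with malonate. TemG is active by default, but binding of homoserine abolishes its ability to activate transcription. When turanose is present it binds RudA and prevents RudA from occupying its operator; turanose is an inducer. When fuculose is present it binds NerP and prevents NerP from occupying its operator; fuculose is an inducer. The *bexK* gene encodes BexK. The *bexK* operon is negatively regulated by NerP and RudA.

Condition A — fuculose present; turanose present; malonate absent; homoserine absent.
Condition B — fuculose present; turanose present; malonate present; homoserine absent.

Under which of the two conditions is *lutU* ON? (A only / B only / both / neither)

Condition A:
Fuculose is present, so NerP is inactive.
Turanose is present, so RudA is inactive.
With no repressor bound, *bexK* is transcribed.
So BexK is produced and active.
Malonate is absent, so ZorQ is inactive.
Homoserine is absent, so TemG is active.
Activator BexK is present, so *lutU* is transcribed.
→ *lutU* is ON in A.
Condition B:
Fuculose is present, so NerP is inactive.
Turanose is present, so RudA is inactive.
With no repressor bound, *bexK* is transcribed.
So BexK is produced and active.
Malonate is present, so ZorQ is active.
Homoserine is absent, so TemG is active.
Activator BexK is present, so *lutU* is transcribed.
→ *lutU* is ON in B.

both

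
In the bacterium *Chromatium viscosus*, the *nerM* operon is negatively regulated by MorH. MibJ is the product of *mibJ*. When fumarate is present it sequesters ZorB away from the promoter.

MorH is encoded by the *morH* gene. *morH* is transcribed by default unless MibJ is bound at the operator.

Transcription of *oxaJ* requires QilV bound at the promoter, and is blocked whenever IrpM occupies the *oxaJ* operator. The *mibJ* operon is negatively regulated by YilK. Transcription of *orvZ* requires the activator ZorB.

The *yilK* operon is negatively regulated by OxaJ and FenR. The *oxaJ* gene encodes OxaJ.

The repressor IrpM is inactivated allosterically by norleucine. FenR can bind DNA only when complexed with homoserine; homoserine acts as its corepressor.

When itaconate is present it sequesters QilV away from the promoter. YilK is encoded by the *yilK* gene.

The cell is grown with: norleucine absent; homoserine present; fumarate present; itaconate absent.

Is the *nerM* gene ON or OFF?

Norleucine is absent, so IrpM is active.
Itaconate is absent, so QilV is active.
With repressor IrpM bound, *oxaJ* is not transcribed.
So OxaJ is not produced.
Homoserine is present, so FenR is active.
With repressor FenR bound, *yilK* is not transcribed.
So YilK is not produced.
With no repressor bound, *mibJ* is transcribed.
So MibJ is produced and active.
With repressor MibJ bound, *morH* is not transcribed.
So MorH is not produced.
With no repressor bound, *nerM* is transcribed.

ON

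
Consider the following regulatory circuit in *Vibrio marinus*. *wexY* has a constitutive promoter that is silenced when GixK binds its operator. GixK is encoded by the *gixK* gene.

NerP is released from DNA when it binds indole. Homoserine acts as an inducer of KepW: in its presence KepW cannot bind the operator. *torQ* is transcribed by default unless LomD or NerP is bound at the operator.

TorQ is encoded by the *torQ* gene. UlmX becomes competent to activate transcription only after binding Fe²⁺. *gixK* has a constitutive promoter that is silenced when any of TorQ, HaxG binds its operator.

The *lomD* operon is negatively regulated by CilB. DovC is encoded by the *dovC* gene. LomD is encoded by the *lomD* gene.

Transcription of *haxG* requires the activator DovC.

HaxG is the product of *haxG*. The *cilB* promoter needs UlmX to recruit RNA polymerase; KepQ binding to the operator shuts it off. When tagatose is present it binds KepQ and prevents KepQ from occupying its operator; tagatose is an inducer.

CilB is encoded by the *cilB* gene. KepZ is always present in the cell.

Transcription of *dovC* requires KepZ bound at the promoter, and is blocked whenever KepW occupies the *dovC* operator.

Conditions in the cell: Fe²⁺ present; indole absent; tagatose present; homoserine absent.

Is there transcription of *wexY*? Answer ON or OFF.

Tagatose is present, so KepQ is inactive.
Fe²⁺ is present, so UlmX is active.
No repressor is bound and UlmX is active, so *cilB* is transcribed.
So CilB is produced and active.
With repressor CilB bound, *lomD* is not transcribed.
So LomD is not produced.
Indole is absent, so NerP is active.
With repressor NerP bound, *torQ* is not transcribed.
So TorQ is not produced.
KepZ is produced constitutively and is active.
Homoserine is absent, so KepW is active.
With repressor KepW bound, *dovC* is not transcribed.
So DovC is not produced.
Required activator DovC is absent, so *haxG* is not transcribed.
So HaxG is not produced.
With no repressor bound, *gixK* is transcribed.
So GixK is produced and active.
With repressor GixK bound, *wexY* is not transcribed.

OFF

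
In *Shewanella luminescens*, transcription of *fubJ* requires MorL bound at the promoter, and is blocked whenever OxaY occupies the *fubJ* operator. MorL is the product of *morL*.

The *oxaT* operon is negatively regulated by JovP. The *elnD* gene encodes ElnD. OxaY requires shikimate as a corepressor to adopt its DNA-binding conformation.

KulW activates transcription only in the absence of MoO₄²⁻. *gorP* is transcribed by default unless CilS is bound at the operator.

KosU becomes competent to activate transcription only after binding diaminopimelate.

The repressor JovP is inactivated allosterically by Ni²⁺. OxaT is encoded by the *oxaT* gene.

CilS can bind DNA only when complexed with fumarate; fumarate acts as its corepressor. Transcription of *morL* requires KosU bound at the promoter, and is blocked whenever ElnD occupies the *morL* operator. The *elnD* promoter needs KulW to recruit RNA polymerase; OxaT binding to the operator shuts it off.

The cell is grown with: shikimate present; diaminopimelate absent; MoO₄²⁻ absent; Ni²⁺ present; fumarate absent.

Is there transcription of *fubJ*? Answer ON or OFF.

Shikimate is present, so OxaY is active.
Ni²⁺ is present, so JovP is inactive.
With no repressor bound, *oxaT* is transcribed.
So OxaT is produced and active.
MoO₄²⁻ is absent, so KulW is active.
With repressor OxaT bound, *elnD* is not transcribed.
So ElnD is not produced.
Diaminopimelate is absent, so KosU is inactive.
Required activator KosU is absent, so *morL* is not transcribed.
So MorL is not produced.
With repressor OxaY bound, *fubJ* is not transcribed.

OFF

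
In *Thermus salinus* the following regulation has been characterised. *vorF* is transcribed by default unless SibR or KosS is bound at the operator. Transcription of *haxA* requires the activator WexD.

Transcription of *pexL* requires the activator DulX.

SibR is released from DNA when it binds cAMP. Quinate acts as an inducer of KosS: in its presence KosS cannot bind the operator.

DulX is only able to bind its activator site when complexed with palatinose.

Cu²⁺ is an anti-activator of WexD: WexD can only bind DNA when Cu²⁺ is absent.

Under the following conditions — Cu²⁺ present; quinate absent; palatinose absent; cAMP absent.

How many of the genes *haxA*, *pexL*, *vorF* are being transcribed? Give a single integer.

0

Cu²⁺ is present, so WexD is inactive.
Required activator WexD is absent, so *haxA* is not transcribed.
→ *haxA* is OFF.
Palatinose is absent, so DulX is inactive.
Required activator DulX is absent, so *pexL* is not transcribed.
→ *pexL* is OFF.
cAMP is absent, so SibR is active.
Quinate is absent, so KosS is active.
With repressor SibR bound, *vorF* is not transcribed.
→ *vorF* is OFF.
0 of the 3 genes are transcribed.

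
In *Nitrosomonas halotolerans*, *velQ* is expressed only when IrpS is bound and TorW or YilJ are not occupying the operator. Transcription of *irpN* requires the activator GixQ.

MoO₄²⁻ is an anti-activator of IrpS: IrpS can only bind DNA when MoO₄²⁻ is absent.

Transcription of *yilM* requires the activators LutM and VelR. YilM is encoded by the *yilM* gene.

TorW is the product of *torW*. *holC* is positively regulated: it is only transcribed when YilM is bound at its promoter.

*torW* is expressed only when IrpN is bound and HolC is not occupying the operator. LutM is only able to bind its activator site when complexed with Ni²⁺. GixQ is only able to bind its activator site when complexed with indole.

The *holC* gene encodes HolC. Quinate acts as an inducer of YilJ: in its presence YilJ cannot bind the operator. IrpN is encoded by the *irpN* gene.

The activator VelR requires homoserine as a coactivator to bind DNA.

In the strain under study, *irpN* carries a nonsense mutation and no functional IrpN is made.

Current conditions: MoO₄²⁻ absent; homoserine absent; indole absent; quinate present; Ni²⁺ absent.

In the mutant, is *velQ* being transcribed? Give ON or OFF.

IrpN is non-functional in this strain, so it has no effect.
Ni²⁺ is absent, so LutM is inactive.
Homoserine is absent, so VelR is inactive.
Required activator LutM is absent, so *yilM* is not transcribed.
So YilM is not produced.
Required activator YilM is absent, so *holC* is not transcribed.
So HolC is not produced.
Required activator IrpN is absent, so *torW* is not transcribed.
So TorW is not produced.
MoO₄²⁻ is absent, so IrpS is active.
Quinate is present, so YilJ is inactive.
No repressor is bound and IrpS is active, so *velQ* is transcribed.

ON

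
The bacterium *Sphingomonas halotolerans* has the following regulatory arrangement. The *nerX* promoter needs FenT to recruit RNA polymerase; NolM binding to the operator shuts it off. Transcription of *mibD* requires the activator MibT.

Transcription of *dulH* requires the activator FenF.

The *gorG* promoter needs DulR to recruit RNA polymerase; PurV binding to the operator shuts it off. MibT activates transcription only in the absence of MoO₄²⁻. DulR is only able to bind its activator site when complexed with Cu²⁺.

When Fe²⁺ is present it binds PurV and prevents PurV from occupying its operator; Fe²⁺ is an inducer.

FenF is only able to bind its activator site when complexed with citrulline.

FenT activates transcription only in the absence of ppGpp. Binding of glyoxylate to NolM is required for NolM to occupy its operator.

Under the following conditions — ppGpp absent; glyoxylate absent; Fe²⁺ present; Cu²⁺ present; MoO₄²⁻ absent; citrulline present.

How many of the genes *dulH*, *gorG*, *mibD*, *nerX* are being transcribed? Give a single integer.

4

Citrulline is present, so FenF is active.
No repressor is bound and FenF is active, so *dulH* is transcribed.
→ *dulH* is ON.
Cu²⁺ is present, so DulR is active.
Fe²⁺ is present, so PurV is inactive.
No repressor is bound and DulR is active, so *gorG* is transcribed.
→ *gorG* is ON.
MoO₄²⁻ is absent, so MibT is active.
No repressor is bound and MibT is active, so *mibD* is transcribed.
→ *mibD* is ON.
ppGpp is absent, so FenT is active.
Glyoxylate is absent, so NolM is inactive.
No repressor is bound and FenT is active, so *nerX* is transcribed.
→ *nerX* is ON.
4 of the 4 genes are transcribed.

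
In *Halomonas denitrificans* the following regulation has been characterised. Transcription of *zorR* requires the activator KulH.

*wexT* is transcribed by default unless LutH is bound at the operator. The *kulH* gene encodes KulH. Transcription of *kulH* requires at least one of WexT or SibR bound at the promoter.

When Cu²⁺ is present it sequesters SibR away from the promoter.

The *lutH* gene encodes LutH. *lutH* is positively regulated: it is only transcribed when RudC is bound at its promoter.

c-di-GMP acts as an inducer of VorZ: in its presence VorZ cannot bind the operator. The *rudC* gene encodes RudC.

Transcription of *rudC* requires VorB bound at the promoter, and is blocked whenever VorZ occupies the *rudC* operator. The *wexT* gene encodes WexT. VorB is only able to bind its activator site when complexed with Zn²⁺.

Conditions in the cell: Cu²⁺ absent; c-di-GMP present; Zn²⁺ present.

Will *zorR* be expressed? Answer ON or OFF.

Zn²⁺ is present, so VorB is active.
c-di-GMP is present, so VorZ is inactive.
No repressor is bound and VorB is active, so *rudC* is transcribed.
So RudC is produced and active.
No repressor is bound and RudC is active, so *lutH* is transcribed.
So LutH is produced and active.
With repressor LutH bound, *wexT* is not transcribed.
So WexT is not produced.
Cu²⁺ is absent, so SibR is active.
Activator SibR is present, so *kulH* is transcribed.
So KulH is produced and active.
No repressor is bound and KulH is active, so *zorR* is transcribed.

ON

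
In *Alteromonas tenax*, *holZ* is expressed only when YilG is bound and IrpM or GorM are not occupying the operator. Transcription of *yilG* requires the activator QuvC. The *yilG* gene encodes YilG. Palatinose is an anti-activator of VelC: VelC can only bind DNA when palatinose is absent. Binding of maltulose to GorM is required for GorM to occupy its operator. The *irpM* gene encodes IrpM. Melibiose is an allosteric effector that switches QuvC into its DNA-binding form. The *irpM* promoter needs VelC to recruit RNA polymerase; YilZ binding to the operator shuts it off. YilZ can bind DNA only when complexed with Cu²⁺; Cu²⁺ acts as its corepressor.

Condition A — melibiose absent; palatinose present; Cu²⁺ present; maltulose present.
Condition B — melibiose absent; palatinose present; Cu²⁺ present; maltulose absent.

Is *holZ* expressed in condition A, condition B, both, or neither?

Condition A:
Melibiose is absent, so QuvC is inactive.
Required activator QuvC is absent, so *yilG* is not transcribed.
So YilG is not produced.
Palatinose is present, so VelC is inactive.
Cu²⁺ is present, so YilZ is active.
With repressor YilZ bound, *irpM* is not transcribed.
So IrpM is not produced.
Maltulose is present, so GorM is active.
With repressor GorM bound, *holZ* is not transcribed.
→ *holZ* is OFF in A.
Condition B:
Melibiose is absent, so QuvC is inactive.
Required activator QuvC is absent, so *yilG* is not transcribed.
So YilG is not produced.
Palatinose is present, so VelC is inactive.
Cu²⁺ is present, so YilZ is active.
With repressor YilZ bound, *irpM* is not transcribed.
So IrpM is not produced.
Maltulose is absent, so GorM is inactive.
Required activator YilG is absent, so *holZ* is not transcribed.
→ *holZ* is OFF in B.

neither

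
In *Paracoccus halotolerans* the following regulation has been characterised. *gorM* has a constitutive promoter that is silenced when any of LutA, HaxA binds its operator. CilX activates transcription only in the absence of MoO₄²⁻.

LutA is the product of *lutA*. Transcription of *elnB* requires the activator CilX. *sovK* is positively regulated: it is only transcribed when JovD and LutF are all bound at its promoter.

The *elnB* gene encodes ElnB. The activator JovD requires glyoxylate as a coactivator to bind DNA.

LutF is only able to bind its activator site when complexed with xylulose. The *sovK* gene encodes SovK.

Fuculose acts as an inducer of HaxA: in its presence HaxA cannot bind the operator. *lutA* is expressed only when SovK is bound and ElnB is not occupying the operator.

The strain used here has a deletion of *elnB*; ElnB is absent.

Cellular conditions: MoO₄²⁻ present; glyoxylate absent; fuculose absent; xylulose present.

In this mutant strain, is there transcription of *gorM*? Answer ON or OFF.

OFF

ElnB is non-functional in this strain, so it has no effect.
Glyoxylate is absent, so JovD is inactive.
Xylulose is present, so LutF is active.
Required activator JovD is absent, so *sovK* is not transcribed.
So SovK is not produced.
Required activator SovK is absent, so *lutA* is not transcribed.
So LutA is not produced.
Fuculose is absent, so HaxA is active.
With repressor HaxA bound, *gorM* is not transcribed.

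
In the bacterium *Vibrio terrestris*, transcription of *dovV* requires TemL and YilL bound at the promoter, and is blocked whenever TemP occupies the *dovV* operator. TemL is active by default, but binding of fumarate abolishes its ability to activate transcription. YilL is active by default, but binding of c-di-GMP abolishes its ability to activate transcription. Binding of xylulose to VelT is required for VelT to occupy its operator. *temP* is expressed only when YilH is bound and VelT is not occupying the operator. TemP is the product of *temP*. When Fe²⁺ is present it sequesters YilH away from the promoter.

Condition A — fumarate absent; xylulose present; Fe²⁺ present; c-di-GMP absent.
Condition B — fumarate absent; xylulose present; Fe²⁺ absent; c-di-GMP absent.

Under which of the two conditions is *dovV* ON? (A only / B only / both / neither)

both

Condition A:
Fumarate is absent, so TemL is active.
Xylulose is present, so VelT is active.
Fe²⁺ is present, so YilH is inactive.
With repressor VelT bound, *temP* is not transcribed.
So TemP is not produced.
c-di-GMP is absent, so YilL is active.
No repressor is bound and TemL and YilL are active, so *dovV* is transcribed.
→ *dovV* is ON in A.
Condition B:
Fumarate is absent, so TemL is active.
Xylulose is present, so VelT is active.
Fe²⁺ is absent, so YilH is active.
With repressor VelT bound, *temP* is not transcribed.
So TemP is not produced.
c-di-GMP is absent, so YilL is active.
No repressor is bound and TemL and YilL are active, so *dovV* is transcribed.
→ *dovV* is ON in B.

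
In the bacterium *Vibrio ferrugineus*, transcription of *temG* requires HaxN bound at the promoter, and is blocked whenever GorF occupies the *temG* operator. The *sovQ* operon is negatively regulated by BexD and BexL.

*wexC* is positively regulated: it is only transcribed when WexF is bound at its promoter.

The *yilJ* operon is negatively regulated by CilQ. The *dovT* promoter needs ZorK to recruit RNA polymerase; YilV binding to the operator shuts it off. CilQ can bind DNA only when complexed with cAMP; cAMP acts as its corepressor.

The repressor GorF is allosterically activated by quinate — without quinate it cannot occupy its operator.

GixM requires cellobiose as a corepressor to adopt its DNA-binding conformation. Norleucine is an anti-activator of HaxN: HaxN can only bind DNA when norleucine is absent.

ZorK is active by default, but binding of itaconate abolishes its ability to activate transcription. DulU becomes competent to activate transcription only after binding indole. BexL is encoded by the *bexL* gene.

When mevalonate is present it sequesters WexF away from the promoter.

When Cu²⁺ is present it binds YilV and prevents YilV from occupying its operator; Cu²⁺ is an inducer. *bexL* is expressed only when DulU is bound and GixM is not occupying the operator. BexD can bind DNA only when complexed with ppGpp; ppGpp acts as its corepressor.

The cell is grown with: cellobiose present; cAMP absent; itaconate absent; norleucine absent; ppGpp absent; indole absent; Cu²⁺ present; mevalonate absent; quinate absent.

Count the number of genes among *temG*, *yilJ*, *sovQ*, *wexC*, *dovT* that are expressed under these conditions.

Quinate is absent, so GorF is inactive.
Norleucine is absent, so HaxN is active.
No repressor is bound and HaxN is active, so *temG* is transcribed.
→ *temG* is ON.
cAMP is absent, so CilQ is inactive.
With no repressor bound, *yilJ* is transcribed.
→ *yilJ* is ON.
ppGpp is absent, so BexD is inactive.
Indole is absent, so DulU is inactive.
Cellobiose is present, so GixM is active.
With repressor GixM bound, *bexL* is not transcribed.
So BexL is not produced.
With no repressor bound, *sovQ* is transcribed.
→ *sovQ* is ON.
Mevalonate is absent, so WexF is active.
No repressor is bound and WexF is active, so *wexC* is transcribed.
→ *wexC* is ON.
Itaconate is absent, so ZorK is active.
Cu²⁺ is present, so YilV is inactive.
No repressor is bound and ZorK is active, so *dovT* is transcribed.
→ *dovT* is ON.
5 of the 5 genes are transcribed.

5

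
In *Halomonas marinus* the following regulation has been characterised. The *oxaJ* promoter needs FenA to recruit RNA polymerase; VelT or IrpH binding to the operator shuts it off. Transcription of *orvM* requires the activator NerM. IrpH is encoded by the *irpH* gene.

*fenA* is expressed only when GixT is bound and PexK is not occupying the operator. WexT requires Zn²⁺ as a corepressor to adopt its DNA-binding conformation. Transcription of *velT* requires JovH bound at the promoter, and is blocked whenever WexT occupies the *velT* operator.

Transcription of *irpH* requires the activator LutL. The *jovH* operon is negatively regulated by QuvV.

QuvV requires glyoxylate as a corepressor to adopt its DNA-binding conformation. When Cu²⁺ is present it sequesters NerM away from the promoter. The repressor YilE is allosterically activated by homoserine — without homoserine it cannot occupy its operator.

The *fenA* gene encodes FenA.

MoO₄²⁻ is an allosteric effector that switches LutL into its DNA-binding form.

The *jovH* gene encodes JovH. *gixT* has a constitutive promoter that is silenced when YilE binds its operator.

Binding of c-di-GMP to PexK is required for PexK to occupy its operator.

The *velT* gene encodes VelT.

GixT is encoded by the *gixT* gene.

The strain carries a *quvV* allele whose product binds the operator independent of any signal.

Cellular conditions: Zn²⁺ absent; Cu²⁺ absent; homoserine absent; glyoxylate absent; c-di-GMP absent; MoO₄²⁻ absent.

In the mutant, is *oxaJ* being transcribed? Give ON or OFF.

ON

Zn²⁺ is absent, so WexT is inactive.
QuvV is constitutively active in this strain.
With repressor QuvV bound, *jovH* is not transcribed.
So JovH is not produced.
Required activator JovH is absent, so *velT* is not transcribed.
So VelT is not produced.
MoO₄²⁻ is absent, so LutL is inactive.
Required activator LutL is absent, so *irpH* is not transcribed.
So IrpH is not produced.
Homoserine is absent, so YilE is inactive.
With no repressor bound, *gixT* is transcribed.
So GixT is produced and active.
c-di-GMP is absent, so PexK is inactive.
No repressor is bound and GixT is active, so *fenA* is transcribed.
So FenA is produced and active.
No repressor is bound and FenA is active, so *oxaJ* is transcribed.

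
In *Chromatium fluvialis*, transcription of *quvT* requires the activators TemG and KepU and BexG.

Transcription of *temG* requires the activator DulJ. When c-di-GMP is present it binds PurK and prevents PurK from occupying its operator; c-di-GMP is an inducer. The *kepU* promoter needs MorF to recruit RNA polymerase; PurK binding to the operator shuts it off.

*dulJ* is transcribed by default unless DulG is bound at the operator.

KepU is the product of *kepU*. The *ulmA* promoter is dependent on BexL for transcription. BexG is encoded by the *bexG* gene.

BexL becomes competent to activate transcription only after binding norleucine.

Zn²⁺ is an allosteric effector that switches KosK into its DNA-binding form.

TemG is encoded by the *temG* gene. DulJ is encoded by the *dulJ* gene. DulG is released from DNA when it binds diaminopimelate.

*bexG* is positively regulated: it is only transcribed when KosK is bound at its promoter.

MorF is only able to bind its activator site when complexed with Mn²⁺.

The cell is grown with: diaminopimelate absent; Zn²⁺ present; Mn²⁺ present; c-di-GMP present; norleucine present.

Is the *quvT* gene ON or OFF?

OFF

Diaminopimelate is absent, so DulG is active.
With repressor DulG bound, *dulJ* is not transcribed.
So DulJ is not produced.
Required activator DulJ is absent, so *temG* is not transcribed.
So TemG is not produced.
Mn²⁺ is present, so MorF is active.
c-di-GMP is present, so PurK is inactive.
No repressor is bound and MorF is active, so *kepU* is transcribed.
So KepU is produced and active.
Zn²⁺ is present, so KosK is active.
No repressor is bound and KosK is active, so *bexG* is transcribed.
So BexG is produced and active.
Required activator TemG is absent, so *quvT* is not transcribed.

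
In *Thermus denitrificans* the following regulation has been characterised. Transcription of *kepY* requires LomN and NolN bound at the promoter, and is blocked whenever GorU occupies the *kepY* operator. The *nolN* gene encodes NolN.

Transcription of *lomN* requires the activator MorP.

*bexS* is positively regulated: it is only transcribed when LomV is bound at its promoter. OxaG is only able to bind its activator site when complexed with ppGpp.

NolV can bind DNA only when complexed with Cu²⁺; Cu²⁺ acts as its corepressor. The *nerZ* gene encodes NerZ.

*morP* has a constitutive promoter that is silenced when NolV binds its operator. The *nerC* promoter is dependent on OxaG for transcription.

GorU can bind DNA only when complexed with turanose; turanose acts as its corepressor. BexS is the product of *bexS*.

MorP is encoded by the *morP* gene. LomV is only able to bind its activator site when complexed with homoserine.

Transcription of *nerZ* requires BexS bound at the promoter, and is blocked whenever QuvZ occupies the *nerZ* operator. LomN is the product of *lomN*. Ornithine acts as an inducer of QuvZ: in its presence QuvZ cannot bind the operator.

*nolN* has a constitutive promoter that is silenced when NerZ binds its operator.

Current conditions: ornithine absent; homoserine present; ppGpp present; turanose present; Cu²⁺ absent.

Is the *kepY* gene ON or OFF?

OFF

Turanose is present, so GorU is active.
Cu²⁺ is absent, so NolV is inactive.
With no repressor bound, *morP* is transcribed.
So MorP is produced and active.
No repressor is bound and MorP is active, so *lomN* is transcribed.
So LomN is produced and active.
Homoserine is present, so LomV is active.
No repressor is bound and LomV is active, so *bexS* is transcribed.
So BexS is produced and active.
Ornithine is absent, so QuvZ is active.
With repressor QuvZ bound, *nerZ* is not transcribed.
So NerZ is not produced.
With no repressor bound, *nolN* is transcribed.
So NolN is produced and active.
With repressor GorU bound, *kepY* is not transcribed.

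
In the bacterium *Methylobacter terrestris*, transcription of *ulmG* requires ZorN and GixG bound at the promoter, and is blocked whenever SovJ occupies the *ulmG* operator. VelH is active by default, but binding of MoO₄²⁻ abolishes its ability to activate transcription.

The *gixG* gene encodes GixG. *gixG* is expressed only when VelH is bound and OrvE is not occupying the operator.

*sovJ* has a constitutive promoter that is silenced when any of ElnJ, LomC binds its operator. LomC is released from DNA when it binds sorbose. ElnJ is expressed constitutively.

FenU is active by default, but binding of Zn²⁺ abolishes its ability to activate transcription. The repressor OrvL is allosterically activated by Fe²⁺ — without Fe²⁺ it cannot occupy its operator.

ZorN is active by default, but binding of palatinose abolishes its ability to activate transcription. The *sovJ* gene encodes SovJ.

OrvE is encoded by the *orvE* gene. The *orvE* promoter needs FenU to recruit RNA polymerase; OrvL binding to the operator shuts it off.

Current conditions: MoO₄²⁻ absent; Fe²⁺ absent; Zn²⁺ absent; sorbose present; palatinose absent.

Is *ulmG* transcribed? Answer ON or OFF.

OFF

Palatinose is absent, so ZorN is active.
ElnJ is produced constitutively and is active.
Sorbose is present, so LomC is inactive.
With repressor ElnJ bound, *sovJ* is not transcribed.
So SovJ is not produced.
Zn²⁺ is absent, so FenU is active.
Fe²⁺ is absent, so OrvL is inactive.
No repressor is bound and FenU is active, so *orvE* is transcribed.
So OrvE is produced and active.
MoO₄²⁻ is absent, so VelH is active.
With repressor OrvE bound, *gixG* is not transcribed.
So GixG is not produced.
Required activator GixG is absent, so *ulmG* is not transcribed.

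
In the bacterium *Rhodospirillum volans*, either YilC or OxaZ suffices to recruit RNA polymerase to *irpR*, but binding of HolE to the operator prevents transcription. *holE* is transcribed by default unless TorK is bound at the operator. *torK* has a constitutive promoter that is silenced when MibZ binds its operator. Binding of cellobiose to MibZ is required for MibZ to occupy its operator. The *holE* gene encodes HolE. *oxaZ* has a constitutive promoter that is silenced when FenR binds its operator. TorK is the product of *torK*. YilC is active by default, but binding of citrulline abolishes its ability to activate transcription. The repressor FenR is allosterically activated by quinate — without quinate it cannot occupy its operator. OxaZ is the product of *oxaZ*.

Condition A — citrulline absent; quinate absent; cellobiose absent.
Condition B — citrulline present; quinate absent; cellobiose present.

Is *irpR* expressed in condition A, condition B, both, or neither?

Condition A:
Citrulline is absent, so YilC is active.
Quinate is absent, so FenR is inactive.
With no repressor bound, *oxaZ* is transcribed.
So OxaZ is produced and active.
Cellobiose is absent, so MibZ is inactive.
With no repressor bound, *torK* is transcribed.
So TorK is produced and active.
With repressor TorK bound, *holE* is not transcribed.
So HolE is not produced.
Activator YilC is present, so *irpR* is transcribed.
→ *irpR* is ON in A.
Condition B:
Citrulline is present, so YilC is inactive.
Quinate is absent, so FenR is inactive.
With no repressor bound, *oxaZ* is transcribed.
So OxaZ is produced and active.
Cellobiose is present, so MibZ is active.
With repressor MibZ bound, *torK* is not transcribed.
So TorK is not produced.
With no repressor bound, *holE* is transcribed.
So HolE is produced and active.
With repressor HolE bound, *irpR* is not transcribed.
→ *irpR* is OFF in B.

A only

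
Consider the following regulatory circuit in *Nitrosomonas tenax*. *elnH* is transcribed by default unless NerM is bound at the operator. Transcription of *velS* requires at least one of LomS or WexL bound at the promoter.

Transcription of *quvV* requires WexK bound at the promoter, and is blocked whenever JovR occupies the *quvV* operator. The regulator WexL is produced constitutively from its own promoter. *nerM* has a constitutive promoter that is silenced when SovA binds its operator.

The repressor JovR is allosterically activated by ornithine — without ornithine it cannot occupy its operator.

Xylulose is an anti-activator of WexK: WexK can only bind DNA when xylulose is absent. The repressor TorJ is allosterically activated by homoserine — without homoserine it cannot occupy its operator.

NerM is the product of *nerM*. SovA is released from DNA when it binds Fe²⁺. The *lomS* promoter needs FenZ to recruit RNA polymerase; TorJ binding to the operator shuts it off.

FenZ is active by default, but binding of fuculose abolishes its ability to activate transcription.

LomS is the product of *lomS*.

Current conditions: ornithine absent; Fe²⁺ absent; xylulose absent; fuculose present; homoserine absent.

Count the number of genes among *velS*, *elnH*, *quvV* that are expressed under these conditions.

Homoserine is absent, so TorJ is inactive.
Fuculose is present, so FenZ is inactive.
Required activator FenZ is absent, so *lomS* is not transcribed.
So LomS is not produced.
WexL is produced constitutively and is active.
Activator WexL is present, so *velS* is transcribed.
→ *velS* is ON.
Fe²⁺ is absent, so SovA is active.
With repressor SovA bound, *nerM* is not transcribed.
So NerM is not produced.
With no repressor bound, *elnH* is transcribed.
→ *elnH* is ON.
Ornithine is absent, so JovR is inactive.
Xylulose is absent, so WexK is active.
No repressor is bound and WexK is active, so *quvV* is transcribed.
→ *quvV* is ON.
3 of the 3 genes are transcribed.

3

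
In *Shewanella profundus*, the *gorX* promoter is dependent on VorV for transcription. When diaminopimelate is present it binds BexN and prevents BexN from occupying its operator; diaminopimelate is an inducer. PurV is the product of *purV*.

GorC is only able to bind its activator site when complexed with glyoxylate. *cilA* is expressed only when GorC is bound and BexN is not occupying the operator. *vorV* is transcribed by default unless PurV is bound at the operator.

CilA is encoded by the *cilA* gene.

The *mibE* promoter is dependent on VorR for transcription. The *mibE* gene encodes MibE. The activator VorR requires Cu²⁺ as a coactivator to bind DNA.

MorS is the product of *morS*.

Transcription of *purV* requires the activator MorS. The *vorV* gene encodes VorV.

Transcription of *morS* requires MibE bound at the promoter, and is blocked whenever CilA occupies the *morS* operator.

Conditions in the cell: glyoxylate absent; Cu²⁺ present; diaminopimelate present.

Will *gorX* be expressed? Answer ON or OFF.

OFF

Glyoxylate is absent, so GorC is inactive.
Diaminopimelate is present, so BexN is inactive.
Required activator GorC is absent, so *cilA* is not transcribed.
So CilA is not produced.
Cu²⁺ is present, so VorR is active.
No repressor is bound and VorR is active, so *mibE* is transcribed.
So MibE is produced and active.
No repressor is bound and MibE is active, so *morS* is transcribed.
So MorS is produced and active.
No repressor is bound and MorS is active, so *purV* is transcribed.
So PurV is produced and active.
With repressor PurV bound, *vorV* is not transcribed.
So VorV is not produced.
Required activator VorV is absent, so *gorX* is not transcribed.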